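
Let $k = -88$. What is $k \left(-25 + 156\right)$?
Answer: $-11528$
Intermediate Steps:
$k \left(-25 + 156\right) = - 88 \left(-25 + 156\right) = \left(-88\right) 131 = -11528$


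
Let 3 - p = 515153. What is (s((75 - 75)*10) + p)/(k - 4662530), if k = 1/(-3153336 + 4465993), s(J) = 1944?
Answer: 673663448342/6120302642209 ≈ 0.11007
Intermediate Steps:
p = -515150 (p = 3 - 1*515153 = 3 - 515153 = -515150)
k = 1/1312657 ≈ 7.6181e-7
(s((75 - 75)*10) + p)/(k - 4662530) = (1944 - 515150)/(1/1312657 - 4662530) = -513206/(-6120302642209/1312657) = -513206*(-1312657/6120302642209) = 673663448342/6120302642209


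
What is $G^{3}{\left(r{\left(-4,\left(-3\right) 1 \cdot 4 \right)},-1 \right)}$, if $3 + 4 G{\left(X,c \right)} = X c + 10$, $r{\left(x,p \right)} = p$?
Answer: $\frac{6859}{64} \approx 107.17$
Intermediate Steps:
$G{\left(X,c \right)} = \frac{7}{4} + \frac{X c}{4}$ ($G{\left(X,c \right)} = - \frac{3}{4} + \frac{X c + 10}{4} = - \frac{3}{4} + \frac{10 + X c}{4} = - \frac{3}{4} + \left(\frac{5}{2} + \frac{X c}{4}\right) = \frac{7}{4} + \frac{X c}{4}$)
$G^{3}{\left(r{\left(-4,\left(-3\right) 1 \cdot 4 \right)},-1 \right)} = \left(\frac{7}{4} + \frac{1}{4} \left(-3\right) 1 \cdot 4 \left(-1\right)\right)^{3} = \left(\frac{7}{4} + \frac{1}{4} \left(\left(-3\right) 4\right) \left(-1\right)\right)^{3} = \left(\frac{7}{4} + \frac{1}{4} \left(-12\right) \left(-1\right)\right)^{3} = \left(\frac{7}{4} + 3\right)^{3} = \left(\frac{19}{4}\right)^{3} = \frac{6859}{64}$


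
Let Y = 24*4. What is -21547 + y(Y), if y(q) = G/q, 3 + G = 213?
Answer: -344717/16 ≈ -21545.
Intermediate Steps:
Y = 96
G = 210 (G = -3 + 213 = 210)
y(q) = 210/q
-21547 + y(Y) = -21547 + 210/96 = -21547 + 210*(1/96) = -21547 + 35/16 = -344717/16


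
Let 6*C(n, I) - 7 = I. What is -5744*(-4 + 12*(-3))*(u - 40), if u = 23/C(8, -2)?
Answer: -2849024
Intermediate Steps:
C(n, I) = 7/6 + I/6
u = 138/5 (u = 23/(7/6 + (1/6)*(-2)) = 23/(7/6 - 1/3) = 23/(5/6) = 23*(6/5) = 138/5 ≈ 27.600)
-5744*(-4 + 12*(-3))*(u - 40) = -5744*(-4 + 12*(-3))*(138/5 - 40) = -5744*(-4 - 36)*(-62)/5 = -(-229760)*(-62)/5 = -5744*496 = -2849024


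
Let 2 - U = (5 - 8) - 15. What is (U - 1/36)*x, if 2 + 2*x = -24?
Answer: -9347/36 ≈ -259.64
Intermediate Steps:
x = -13 (x = -1 + (½)*(-24) = -1 - 12 = -13)
U = 20 (U = 2 - ((5 - 8) - 15) = 2 - (-3 - 15) = 2 - 1*(-18) = 2 + 18 = 20)
(U - 1/36)*x = (20 - 1/36)*(-13) = (719/36)*(-13) = -9347/36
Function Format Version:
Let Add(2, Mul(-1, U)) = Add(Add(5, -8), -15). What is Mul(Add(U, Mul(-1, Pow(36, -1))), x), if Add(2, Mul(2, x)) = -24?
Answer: Rational(-9347, 36) ≈ -259.64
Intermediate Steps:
x = -13 (x = Add(-1, Mul(Rational(1, 2), -24)) = Add(-1, -12) = -13)
U = 20 (U = Add(2, Mul(-1, Add(Add(5, -8), -15))) = Add(2, Mul(-1, Add(-3, -15))) = Add(2, Mul(-1, -18)) = Add(2, 18) = 20)
Mul(Add(U, Mul(-1, Pow(36, -1))), x) = Mul(Add(20, Mul(-1, Pow(36, -1))), -13) = Mul(Add(20, Mul(-1, Rational(1, 36))), -13) = Mul(Add(20, Rational(-1, 36)), -13) = Mul(Rational(719, 36), -13) = Rational(-9347, 36)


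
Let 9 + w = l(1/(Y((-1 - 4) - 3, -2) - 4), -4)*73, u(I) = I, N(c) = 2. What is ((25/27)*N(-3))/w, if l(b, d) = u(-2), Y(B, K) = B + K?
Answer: -10/837 ≈ -0.011947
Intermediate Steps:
l(b, d) = -2
w = -155 (w = -9 - 2*73 = -9 - 146 = -155)
((25/27)*N(-3))/w = ((25/27)*2)/(-155) = ((25*(1/27))*2)*(-1/155) = ((25/27)*2)*(-1/155) = (50/27)*(-1/155) = -10/837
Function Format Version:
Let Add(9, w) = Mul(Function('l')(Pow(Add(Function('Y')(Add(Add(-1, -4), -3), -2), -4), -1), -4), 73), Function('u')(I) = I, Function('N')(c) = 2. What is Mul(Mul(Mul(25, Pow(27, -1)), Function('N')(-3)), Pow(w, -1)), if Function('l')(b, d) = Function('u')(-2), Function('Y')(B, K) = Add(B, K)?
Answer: Rational(-10, 837) ≈ -0.011947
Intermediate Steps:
Function('l')(b, d) = -2
w = -155 (w = Add(-9, Mul(-2, 73)) = Add(-9, -146) = -155)
Mul(Mul(Mul(25, Pow(27, -1)), Function('N')(-3)), Pow(w, -1)) = Mul(Mul(Mul(25, Pow(27, -1)), 2), Pow(-155, -1)) = Mul(Mul(Mul(25, Rational(1, 27)), 2), Rational(-1, 155)) = Mul(Mul(Rational(25, 27), 2), Rational(-1, 155)) = Mul(Rational(50, 27), Rational(-1, 155)) = Rational(-10, 837)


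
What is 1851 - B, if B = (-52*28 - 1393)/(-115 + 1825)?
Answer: 3168059/1710 ≈ 1852.7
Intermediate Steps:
B = -2849/1710 (B = (-1456 - 1393)/1710 = -2849*1/1710 = -2849/1710 ≈ -1.6661)
1851 - B = 1851 - 1*(-2849/1710) = 1851 + 2849/1710 = 3168059/1710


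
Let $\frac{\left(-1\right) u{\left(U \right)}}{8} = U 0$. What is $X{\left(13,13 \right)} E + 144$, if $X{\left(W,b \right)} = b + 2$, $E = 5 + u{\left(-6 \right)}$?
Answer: $219$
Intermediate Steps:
$u{\left(U \right)} = 0$ ($u{\left(U \right)} = - 8 U 0 = \left(-8\right) 0 = 0$)
$E = 5$ ($E = 5 + 0 = 5$)
$X{\left(W,b \right)} = 2 + b$
$X{\left(13,13 \right)} E + 144 = \left(2 + 13\right) 5 + 144 = 15 \cdot 5 + 144 = 75 + 144 = 219$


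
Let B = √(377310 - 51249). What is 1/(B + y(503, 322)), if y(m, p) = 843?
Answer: 281/128196 - √36229/128196 ≈ 0.00070720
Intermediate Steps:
B = 3*√36229 (B = √326061 = 3*√36229 ≈ 571.02)
1/(B + y(503, 322)) = 1/(3*√36229 + 843) = 1/(843 + 3*√36229)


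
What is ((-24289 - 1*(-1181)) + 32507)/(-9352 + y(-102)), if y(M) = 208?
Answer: -3133/3048 ≈ -1.0279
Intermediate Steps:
((-24289 - 1*(-1181)) + 32507)/(-9352 + y(-102)) = ((-24289 - 1*(-1181)) + 32507)/(-9352 + 208) = ((-24289 + 1181) + 32507)/(-9144) = (-23108 + 32507)*(-1/9144) = 9399*(-1/9144) = -3133/3048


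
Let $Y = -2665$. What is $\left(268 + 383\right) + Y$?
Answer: $-2014$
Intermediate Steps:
$\left(268 + 383\right) + Y = \left(268 + 383\right) - 2665 = 651 - 2665 = -2014$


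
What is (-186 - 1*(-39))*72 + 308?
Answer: -10276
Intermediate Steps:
(-186 - 1*(-39))*72 + 308 = (-186 + 39)*72 + 308 = -147*72 + 308 = -10584 + 308 = -10276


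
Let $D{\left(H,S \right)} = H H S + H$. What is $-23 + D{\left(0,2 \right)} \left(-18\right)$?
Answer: $-23$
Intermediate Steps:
$D{\left(H,S \right)} = H + S H^{2}$ ($D{\left(H,S \right)} = H^{2} S + H = S H^{2} + H = H + S H^{2}$)
$-23 + D{\left(0,2 \right)} \left(-18\right) = -23 + 0 \left(1 + 0 \cdot 2\right) \left(-18\right) = -23 + 0 \left(1 + 0\right) \left(-18\right) = -23 + 0 \cdot 1 \left(-18\right) = -23 + 0 \left(-18\right) = -23 + 0 = -23$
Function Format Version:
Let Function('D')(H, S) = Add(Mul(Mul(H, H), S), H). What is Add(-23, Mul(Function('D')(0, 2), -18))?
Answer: -23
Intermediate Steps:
Function('D')(H, S) = Add(H, Mul(S, Pow(H, 2))) (Function('D')(H, S) = Add(Mul(Pow(H, 2), S), H) = Add(Mul(S, Pow(H, 2)), H) = Add(H, Mul(S, Pow(H, 2))))
Add(-23, Mul(Function('D')(0, 2), -18)) = Add(-23, Mul(Mul(0, Add(1, Mul(0, 2))), -18)) = Add(-23, Mul(Mul(0, Add(1, 0)), -18)) = Add(-23, Mul(Mul(0, 1), -18)) = Add(-23, Mul(0, -18)) = Add(-23, 0) = -23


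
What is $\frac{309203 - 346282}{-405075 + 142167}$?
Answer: $\frac{37079}{262908} \approx 0.14103$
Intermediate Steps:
$\frac{309203 - 346282}{-405075 + 142167} = - \frac{37079}{-262908} = \left(-37079\right) \left(- \frac{1}{262908}\right) = \frac{37079}{262908}$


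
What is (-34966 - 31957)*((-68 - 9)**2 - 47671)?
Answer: 2793499866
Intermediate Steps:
(-34966 - 31957)*((-68 - 9)**2 - 47671) = -66923*((-77)**2 - 47671) = -66923*(5929 - 47671) = -66923*(-41742) = 2793499866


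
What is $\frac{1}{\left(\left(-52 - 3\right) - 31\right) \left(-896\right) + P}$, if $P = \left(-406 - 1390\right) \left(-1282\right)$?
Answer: $\frac{1}{2379528} \approx 4.2025 \cdot 10^{-7}$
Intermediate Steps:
$P = 2302472$ ($P = \left(-1796\right) \left(-1282\right) = 2302472$)
$\frac{1}{\left(\left(-52 - 3\right) - 31\right) \left(-896\right) + P} = \frac{1}{\left(\left(-52 - 3\right) - 31\right) \left(-896\right) + 2302472} = \frac{1}{\left(-55 - 31\right) \left(-896\right) + 2302472} = \frac{1}{\left(-86\right) \left(-896\right) + 2302472} = \frac{1}{77056 + 2302472} = \frac{1}{2379528}$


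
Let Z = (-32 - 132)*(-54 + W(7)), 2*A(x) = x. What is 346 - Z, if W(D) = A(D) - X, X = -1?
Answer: -7772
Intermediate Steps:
A(x) = x/2
W(D) = 1 + D/2 (W(D) = D/2 - 1*(-1) = D/2 + 1 = 1 + D/2)
Z = 8118 (Z = (-32 - 132)*(-54 + (1 + (1/2)*7)) = -164*(-54 + (1 + 7/2)) = -164*(-54 + 9/2) = -164*(-99/2) = 8118)
346 - Z = 346 - 1*8118 = 346 - 8118 = -7772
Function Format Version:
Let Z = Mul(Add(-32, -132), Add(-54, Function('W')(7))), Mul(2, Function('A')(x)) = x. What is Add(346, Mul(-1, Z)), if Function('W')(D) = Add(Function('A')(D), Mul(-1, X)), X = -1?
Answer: -7772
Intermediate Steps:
Function('A')(x) = Mul(Rational(1, 2), x)
Function('W')(D) = Add(1, Mul(Rational(1, 2), D)) (Function('W')(D) = Add(Mul(Rational(1, 2), D), Mul(-1, -1)) = Add(Mul(Rational(1, 2), D), 1) = Add(1, Mul(Rational(1, 2), D)))
Z = 8118 (Z = Mul(Add(-32, -132), Add(-54, Add(1, Mul(Rational(1, 2), 7)))) = Mul(-164, Add(-54, Add(1, Rational(7, 2)))) = Mul(-164, Add(-54, Rational(9, 2))) = Mul(-164, Rational(-99, 2)) = 8118)
Add(346, Mul(-1, Z)) = Add(346, Mul(-1, 8118)) = Add(346, -8118) = -7772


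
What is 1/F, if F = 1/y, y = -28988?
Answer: -28988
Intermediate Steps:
F = -1/28988 (F = 1/(-28988) = -1/28988 ≈ -3.4497e-5)
1/F = 1/(-1/28988) = -28988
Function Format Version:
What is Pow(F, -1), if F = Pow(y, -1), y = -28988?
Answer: -28988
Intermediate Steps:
F = Rational(-1, 28988) (F = Pow(-28988, -1) = Rational(-1, 28988) ≈ -3.4497e-5)
Pow(F, -1) = Pow(Rational(-1, 28988), -1) = -28988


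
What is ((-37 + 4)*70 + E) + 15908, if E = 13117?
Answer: 26715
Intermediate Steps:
((-37 + 4)*70 + E) + 15908 = ((-37 + 4)*70 + 13117) + 15908 = (-33*70 + 13117) + 15908 = (-2310 + 13117) + 15908 = 10807 + 15908 = 26715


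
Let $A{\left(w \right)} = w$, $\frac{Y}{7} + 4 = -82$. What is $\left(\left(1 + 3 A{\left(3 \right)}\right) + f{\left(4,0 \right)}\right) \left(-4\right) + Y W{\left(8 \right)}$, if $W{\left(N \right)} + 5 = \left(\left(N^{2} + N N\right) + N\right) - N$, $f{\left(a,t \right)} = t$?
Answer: $-74086$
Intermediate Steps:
$Y = -602$ ($Y = -28 + 7 \left(-82\right) = -28 - 574 = -602$)
$W{\left(N \right)} = -5 + 2 N^{2}$ ($W{\left(N \right)} = -5 - \left(- N^{2} - N N\right) = -5 + \left(\left(\left(N^{2} + N^{2}\right) + N\right) - N\right) = -5 + \left(\left(2 N^{2} + N\right) - N\right) = -5 + \left(\left(N + 2 N^{2}\right) - N\right) = -5 + 2 N^{2}$)
$\left(\left(1 + 3 A{\left(3 \right)}\right) + f{\left(4,0 \right)}\right) \left(-4\right) + Y W{\left(8 \right)} = \left(\left(1 + 3 \cdot 3\right) + 0\right) \left(-4\right) - 602 \left(-5 + 2 \cdot 8^{2}\right) = \left(\left(1 + 9\right) + 0\right) \left(-4\right) - 602 \left(-5 + 2 \cdot 64\right) = \left(10 + 0\right) \left(-4\right) - 602 \left(-5 + 128\right) = 10 \left(-4\right) - 74046 = -40 - 74046 = -74086$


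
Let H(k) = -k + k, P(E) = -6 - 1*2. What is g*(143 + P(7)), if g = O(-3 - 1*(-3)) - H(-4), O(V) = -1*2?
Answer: -270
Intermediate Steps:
P(E) = -8 (P(E) = -6 - 2 = -8)
H(k) = 0
O(V) = -2
g = -2 (g = -2 - 1*0 = -2 + 0 = -2)
g*(143 + P(7)) = -2*(143 - 8) = -2*135 = -270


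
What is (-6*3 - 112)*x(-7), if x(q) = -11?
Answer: 1430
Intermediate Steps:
(-6*3 - 112)*x(-7) = (-6*3 - 112)*(-11) = (-18 - 112)*(-11) = -130*(-11) = 1430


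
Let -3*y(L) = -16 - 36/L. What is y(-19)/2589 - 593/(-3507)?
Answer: 29483555/172512837 ≈ 0.17091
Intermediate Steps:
y(L) = 16/3 + 12/L (y(L) = -(-16 - 36/L)/3 = 16/3 + 12/L)
y(-19)/2589 - 593/(-3507) = (16/3 + 12/(-19))/2589 - 593/(-3507) = (16/3 + 12*(-1/19))*(1/2589) - 593*(-1/3507) = (16/3 - 12/19)*(1/2589) + 593/3507 = (268/57)*(1/2589) + 593/3507 = 268/147573 + 593/3507 = 29483555/172512837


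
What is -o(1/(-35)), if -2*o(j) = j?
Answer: -1/70 ≈ -0.014286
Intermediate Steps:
o(j) = -j/2
-o(1/(-35)) = -(-1)/(2*(-35)) = -(-1)*(-1)/(2*35) = -1*1/70 = -1/70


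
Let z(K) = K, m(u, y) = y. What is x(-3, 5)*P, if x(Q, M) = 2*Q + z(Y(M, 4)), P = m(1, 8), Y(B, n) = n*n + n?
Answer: 112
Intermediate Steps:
Y(B, n) = n + n**2 (Y(B, n) = n**2 + n = n + n**2)
P = 8
x(Q, M) = 20 + 2*Q (x(Q, M) = 2*Q + 4*(1 + 4) = 2*Q + 4*5 = 2*Q + 20 = 20 + 2*Q)
x(-3, 5)*P = (20 + 2*(-3))*8 = (20 - 6)*8 = 14*8 = 112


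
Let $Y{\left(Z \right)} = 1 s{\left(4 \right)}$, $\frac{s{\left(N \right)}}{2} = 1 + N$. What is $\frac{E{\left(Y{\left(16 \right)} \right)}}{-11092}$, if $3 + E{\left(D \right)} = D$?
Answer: $- \frac{7}{11092} \approx -0.00063109$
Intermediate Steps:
$s{\left(N \right)} = 2 + 2 N$ ($s{\left(N \right)} = 2 \left(1 + N\right) = 2 + 2 N$)
$Y{\left(Z \right)} = 10$ ($Y{\left(Z \right)} = 1 \left(2 + 2 \cdot 4\right) = 1 \left(2 + 8\right) = 1 \cdot 10 = 10$)
$E{\left(D \right)} = -3 + D$
$\frac{E{\left(Y{\left(16 \right)} \right)}}{-11092} = \frac{-3 + 10}{-11092} = 7 \left(- \frac{1}{11092}\right) = - \frac{7}{11092}$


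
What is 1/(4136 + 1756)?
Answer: 1/5892 ≈ 0.00016972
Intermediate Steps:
1/(4136 + 1756) = 1/5892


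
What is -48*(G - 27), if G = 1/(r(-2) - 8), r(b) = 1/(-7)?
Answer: 24736/19 ≈ 1301.9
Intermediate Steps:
r(b) = -⅐
G = -7/57 (G = 1/(-⅐ - 8) = 1/(-57/7) = -7/57 ≈ -0.12281)
-48*(G - 27) = -48*(-7/57 - 27) = -48*(-1546/57) = 24736/19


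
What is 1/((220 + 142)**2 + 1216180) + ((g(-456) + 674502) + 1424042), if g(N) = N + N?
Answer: 2825980173569/1347224 ≈ 2.0976e+6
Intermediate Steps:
g(N) = 2*N
1/((220 + 142)**2 + 1216180) + ((g(-456) + 674502) + 1424042) = 1/((220 + 142)**2 + 1216180) + ((2*(-456) + 674502) + 1424042) = 1/(362**2 + 1216180) + ((-912 + 674502) + 1424042) = 1/(131044 + 1216180) + (673590 + 1424042) = 1/1347224 + 2097632 = 2825980173569/1347224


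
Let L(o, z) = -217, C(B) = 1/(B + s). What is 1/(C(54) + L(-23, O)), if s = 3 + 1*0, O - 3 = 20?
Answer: -57/12368 ≈ -0.0046087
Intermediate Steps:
O = 23 (O = 3 + 20 = 23)
s = 3 (s = 3 + 0 = 3)
C(B) = 1/(3 + B) (C(B) = 1/(B + 3) = 1/(3 + B))
1/(C(54) + L(-23, O)) = 1/(1/(3 + 54) - 217) = 1/(1/57 - 217) = 1/(-12368/57) = -57/12368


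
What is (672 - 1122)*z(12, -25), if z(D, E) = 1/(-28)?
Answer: 225/14 ≈ 16.071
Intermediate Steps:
z(D, E) = -1/28
(672 - 1122)*z(12, -25) = (672 - 1122)*(-1/28) = -450*(-1/28) = 225/14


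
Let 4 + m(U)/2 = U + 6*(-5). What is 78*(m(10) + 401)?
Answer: 27534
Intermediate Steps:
m(U) = -68 + 2*U (m(U) = -8 + 2*(U + 6*(-5)) = -8 + 2*(U - 30) = -8 + 2*(-30 + U) = -8 + (-60 + 2*U) = -68 + 2*U)
78*(m(10) + 401) = 78*((-68 + 2*10) + 401) = 78*((-68 + 20) + 401) = 78*(-48 + 401) = 78*353 = 27534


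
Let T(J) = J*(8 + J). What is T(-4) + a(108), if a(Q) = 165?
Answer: 149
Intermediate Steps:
T(-4) + a(108) = -4*(8 - 4) + 165 = -4*4 + 165 = -16 + 165 = 149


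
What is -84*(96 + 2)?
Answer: -8232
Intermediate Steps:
-84*(96 + 2) = -84*98 = -8232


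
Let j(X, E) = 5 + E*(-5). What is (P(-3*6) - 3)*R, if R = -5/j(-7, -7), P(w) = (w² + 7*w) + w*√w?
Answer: -195/8 + 27*I*√2/4 ≈ -24.375 + 9.5459*I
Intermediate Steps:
j(X, E) = 5 - 5*E
P(w) = w² + w^(3/2) + 7*w (P(w) = (w² + 7*w) + w^(3/2) = w² + w^(3/2) + 7*w)
R = -⅛ (R = -5/(5 - 5*(-7)) = -5/(5 + 35) = -5/40 = -5*1/40 = -⅛ ≈ -0.12500)
(P(-3*6) - 3)*R = (((-3*6)² + (-3*6)^(3/2) + 7*(-3*6)) - 3)*(-⅛) = (((-18)² + (-18)^(3/2) + 7*(-18)) - 3)*(-⅛) = ((324 - 54*I*√2 - 126) - 3)*(-⅛) = ((198 - 54*I*√2) - 3)*(-⅛) = (195 - 54*I*√2)*(-⅛) = -195/8 + 27*I*√2/4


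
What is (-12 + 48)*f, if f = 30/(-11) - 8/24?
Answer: -1212/11 ≈ -110.18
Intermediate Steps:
f = -101/33 (f = 30*(-1/11) - 8*1/24 = -30/11 - 1/3 = -101/33 ≈ -3.0606)
(-12 + 48)*f = (-12 + 48)*(-101/33) = 36*(-101/33) = -1212/11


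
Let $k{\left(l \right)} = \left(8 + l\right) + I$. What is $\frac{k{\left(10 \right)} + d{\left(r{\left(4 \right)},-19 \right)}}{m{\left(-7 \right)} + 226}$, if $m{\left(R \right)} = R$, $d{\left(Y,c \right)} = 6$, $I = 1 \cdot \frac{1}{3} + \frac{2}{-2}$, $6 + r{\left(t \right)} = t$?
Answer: $\frac{70}{657} \approx 0.10654$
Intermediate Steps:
$r{\left(t \right)} = -6 + t$
$I = - \frac{2}{3}$ ($I = 1 \cdot \frac{1}{3} + 2 \left(- \frac{1}{2}\right) = \frac{1}{3} - 1 = - \frac{2}{3} \approx -0.66667$)
$k{\left(l \right)} = \frac{22}{3} + l$ ($k{\left(l \right)} = \left(8 + l\right) - \frac{2}{3} = \frac{22}{3} + l$)
$\frac{k{\left(10 \right)} + d{\left(r{\left(4 \right)},-19 \right)}}{m{\left(-7 \right)} + 226} = \frac{\left(\frac{22}{3} + 10\right) + 6}{-7 + 226} = \frac{\frac{52}{3} + 6}{219} = \frac{70}{3} \cdot \frac{1}{219} = \frac{70}{657}$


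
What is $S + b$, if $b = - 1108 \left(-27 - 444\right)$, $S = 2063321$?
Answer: $2585189$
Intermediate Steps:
$b = 521868$ ($b = \left(-1108\right) \left(-471\right) = 521868$)
$S + b = 2063321 + 521868 = 2585189$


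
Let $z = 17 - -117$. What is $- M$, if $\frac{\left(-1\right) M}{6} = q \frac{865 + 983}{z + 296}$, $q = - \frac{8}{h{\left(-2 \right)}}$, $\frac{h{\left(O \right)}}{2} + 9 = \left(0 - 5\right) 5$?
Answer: $\frac{11088}{3655} \approx 3.0337$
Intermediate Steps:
$h{\left(O \right)} = -68$ ($h{\left(O \right)} = -18 + 2 \left(0 - 5\right) 5 = -18 + 2 \left(\left(-5\right) 5\right) = -18 + 2 \left(-25\right) = -18 - 50 = -68$)
$z = 134$ ($z = 17 + 117 = 134$)
$q = \frac{2}{17}$ ($q = - \frac{8}{-68} = \left(-8\right) \left(- \frac{1}{68}\right) = \frac{2}{17} \approx 0.11765$)
$M = - \frac{11088}{3655}$ ($M = - 6 \frac{2 \frac{865 + 983}{134 + 296}}{17} = - 6 \frac{2 \cdot \frac{1848}{430}}{17} = - 6 \frac{2 \cdot 1848 \cdot \frac{1}{430}}{17} = - 6 \cdot \frac{2}{17} \cdot \frac{924}{215} = \left(-6\right) \frac{1848}{3655} = - \frac{11088}{3655} \approx -3.0337$)
$- M = \left(-1\right) \left(- \frac{11088}{3655}\right) = \frac{11088}{3655}$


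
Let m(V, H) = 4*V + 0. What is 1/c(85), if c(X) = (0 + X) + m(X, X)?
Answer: 1/425 ≈ 0.0023529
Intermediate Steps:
m(V, H) = 4*V
c(X) = 5*X (c(X) = (0 + X) + 4*X = X + 4*X = 5*X)
1/c(85) = 1/(5*85) = 1/425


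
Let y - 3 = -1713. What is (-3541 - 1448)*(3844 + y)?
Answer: -10646526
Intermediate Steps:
y = -1710 (y = 3 - 1713 = -1710)
(-3541 - 1448)*(3844 + y) = (-3541 - 1448)*(3844 - 1710) = -4989*2134 = -10646526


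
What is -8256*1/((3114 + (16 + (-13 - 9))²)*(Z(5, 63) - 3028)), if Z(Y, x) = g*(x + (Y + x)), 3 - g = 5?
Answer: 688/863625 ≈ 0.00079664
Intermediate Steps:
g = -2 (g = 3 - 1*5 = 3 - 5 = -2)
Z(Y, x) = -4*x - 2*Y (Z(Y, x) = -2*(x + (Y + x)) = -2*(Y + 2*x) = -4*x - 2*Y)
-8256*1/((3114 + (16 + (-13 - 9))²)*(Z(5, 63) - 3028)) = -8256*1/((3114 + (16 + (-13 - 9))²)*((-4*63 - 2*5) - 3028)) = -8256*1/((3114 + (16 - 22)²)*((-252 - 10) - 3028)) = -8256*1/((-262 - 3028)*(3114 + (-6)²)) = -8256*(-1/(3290*(3114 + 36))) = -8256/(3150*(-3290)) = -8256/(-10363500) = -8256*(-1/10363500) = 688/863625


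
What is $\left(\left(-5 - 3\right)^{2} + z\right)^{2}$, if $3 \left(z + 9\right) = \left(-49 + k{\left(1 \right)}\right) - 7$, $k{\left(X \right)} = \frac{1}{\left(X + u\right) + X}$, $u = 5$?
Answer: $\frac{583696}{441} \approx 1323.6$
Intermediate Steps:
$k{\left(X \right)} = \frac{1}{5 + 2 X}$ ($k{\left(X \right)} = \frac{1}{\left(X + 5\right) + X} = \frac{1}{\left(5 + X\right) + X} = \frac{1}{5 + 2 X}$)
$z = - \frac{580}{21}$ ($z = -9 + \frac{\left(-49 + \frac{1}{5 + 2 \cdot 1}\right) - 7}{3} = -9 + \frac{\left(-49 + \frac{1}{5 + 2}\right) - 7}{3} = -9 + \frac{\left(-49 + \frac{1}{7}\right) - 7}{3} = -9 + \frac{- \frac{342}{7} - 7}{3} = -9 + \frac{1}{3} \left(- \frac{391}{7}\right) = -9 - \frac{391}{21} = - \frac{580}{21} \approx -27.619$)
$\left(\left(-5 - 3\right)^{2} + z\right)^{2} = \left(\left(-5 - 3\right)^{2} - \frac{580}{21}\right)^{2} = \left(\left(-8\right)^{2} - \frac{580}{21}\right)^{2} = \left(64 - \frac{580}{21}\right)^{2} = \left(\frac{764}{21}\right)^{2} = \frac{583696}{441}$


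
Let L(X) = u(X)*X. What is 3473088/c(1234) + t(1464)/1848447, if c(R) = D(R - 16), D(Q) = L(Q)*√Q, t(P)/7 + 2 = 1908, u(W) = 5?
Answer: 13342/1848447 + 289424*√1218/618135 ≈ 16.348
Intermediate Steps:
L(X) = 5*X
t(P) = 13342 (t(P) = -14 + 7*1908 = -14 + 13356 = 13342)
D(Q) = 5*Q^(3/2) (D(Q) = (5*Q)*√Q = 5*Q^(3/2))
c(R) = 5*(-16 + R)^(3/2) (c(R) = 5*(R - 16)^(3/2) = 5*(-16 + R)^(3/2))
3473088/c(1234) + t(1464)/1848447 = 3473088/((5*(-16 + 1234)^(3/2))) + 13342/1848447 = 3473088/((5*1218^(3/2))) + 13342*(1/1848447) = 3473088/((5*(1218*√1218))) + 13342/1848447 = 3473088/((6090*√1218)) + 13342/1848447 = 3473088*(√1218/7417620) + 13342/1848447 = 289424*√1218/618135 + 13342/1848447 = 13342/1848447 + 289424*√1218/618135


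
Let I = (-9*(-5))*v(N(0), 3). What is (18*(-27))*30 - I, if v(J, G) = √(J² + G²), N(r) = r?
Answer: -14715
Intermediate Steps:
v(J, G) = √(G² + J²)
I = 135 (I = (-9*(-5))*√(3² + 0²) = 45*√(9 + 0) = 45*√9 = 45*3 = 135)
(18*(-27))*30 - I = (18*(-27))*30 - 1*135 = -486*30 - 135 = -14580 - 135 = -14715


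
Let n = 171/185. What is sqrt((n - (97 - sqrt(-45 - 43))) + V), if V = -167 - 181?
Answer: sqrt(-15198490 + 68450*I*sqrt(22))/185 ≈ 0.22257 + 21.074*I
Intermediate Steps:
n = 171/185 (n = 171*(1/185) = 171/185 ≈ 0.92432)
V = -348
sqrt((n - (97 - sqrt(-45 - 43))) + V) = sqrt((171/185 - (97 - sqrt(-45 - 43))) - 348) = sqrt((171/185 - (97 - sqrt(-88))) - 348) = sqrt((171/185 - (97 - 2*I*sqrt(22))) - 348) = sqrt((171/185 + (-97 + 2*I*sqrt(22))) - 348) = sqrt((-17774/185 + 2*I*sqrt(22)) - 348) = sqrt(-82154/185 + 2*I*sqrt(22))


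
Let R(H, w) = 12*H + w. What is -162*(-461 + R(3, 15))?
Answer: 66420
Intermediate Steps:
R(H, w) = w + 12*H
-162*(-461 + R(3, 15)) = -162*(-461 + (15 + 12*3)) = -162*(-461 + (15 + 36)) = -162*(-461 + 51) = -162*(-410) = 66420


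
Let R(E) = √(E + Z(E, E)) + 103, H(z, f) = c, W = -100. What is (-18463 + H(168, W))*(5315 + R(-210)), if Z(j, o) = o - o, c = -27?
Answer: -100178820 - 18490*I*√210 ≈ -1.0018e+8 - 2.6795e+5*I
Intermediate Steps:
Z(j, o) = 0
H(z, f) = -27
R(E) = 103 + √E (R(E) = √(E + 0) + 103 = √E + 103 = 103 + √E)
(-18463 + H(168, W))*(5315 + R(-210)) = (-18463 - 27)*(5315 + (103 + √(-210))) = -18490*(5315 + (103 + I*√210)) = -18490*(5418 + I*√210) = -100178820 - 18490*I*√210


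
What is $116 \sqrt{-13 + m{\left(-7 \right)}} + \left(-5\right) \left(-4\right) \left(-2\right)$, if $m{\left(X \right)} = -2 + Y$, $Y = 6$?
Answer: $-40 + 348 i \approx -40.0 + 348.0 i$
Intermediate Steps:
$m{\left(X \right)} = 4$ ($m{\left(X \right)} = -2 + 6 = 4$)
$116 \sqrt{-13 + m{\left(-7 \right)}} + \left(-5\right) \left(-4\right) \left(-2\right) = 116 \sqrt{-13 + 4} + \left(-5\right) \left(-4\right) \left(-2\right) = 116 \sqrt{-9} + 20 \left(-2\right) = 116 \cdot 3 i - 40 = 348 i - 40 = -40 + 348 i$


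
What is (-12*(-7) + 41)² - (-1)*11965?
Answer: 27590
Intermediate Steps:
(-12*(-7) + 41)² - (-1)*11965 = (84 + 41)² - 1*(-11965) = 125² + 11965 = 15625 + 11965 = 27590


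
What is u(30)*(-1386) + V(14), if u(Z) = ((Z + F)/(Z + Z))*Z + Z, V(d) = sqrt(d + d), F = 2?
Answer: -63756 + 2*sqrt(7) ≈ -63751.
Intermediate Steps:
V(d) = sqrt(2)*sqrt(d) (V(d) = sqrt(2*d) = sqrt(2)*sqrt(d))
u(Z) = 1 + 3*Z/2 (u(Z) = ((Z + 2)/(Z + Z))*Z + Z = ((2 + Z)/((2*Z)))*Z + Z = ((2 + Z)*(1/(2*Z)))*Z + Z = ((2 + Z)/(2*Z))*Z + Z = (1 + Z/2) + Z = 1 + 3*Z/2)
u(30)*(-1386) + V(14) = (1 + (3/2)*30)*(-1386) + sqrt(2)*sqrt(14) = (1 + 45)*(-1386) + 2*sqrt(7) = 46*(-1386) + 2*sqrt(7) = -63756 + 2*sqrt(7)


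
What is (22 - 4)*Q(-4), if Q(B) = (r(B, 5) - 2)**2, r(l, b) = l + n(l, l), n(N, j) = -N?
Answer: 72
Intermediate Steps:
r(l, b) = 0 (r(l, b) = l - l = 0)
Q(B) = 4 (Q(B) = (0 - 2)**2 = (-2)**2 = 4)
(22 - 4)*Q(-4) = (22 - 4)*4 = 18*4 = 72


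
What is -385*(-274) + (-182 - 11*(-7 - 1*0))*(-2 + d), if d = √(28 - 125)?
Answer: 105700 - 105*I*√97 ≈ 1.057e+5 - 1034.1*I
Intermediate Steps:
d = I*√97 (d = √(-97) = I*√97 ≈ 9.8489*I)
-385*(-274) + (-182 - 11*(-7 - 1*0))*(-2 + d) = -385*(-274) + (-182 - 11*(-7 - 1*0))*(-2 + I*√97) = 105490 + (-182 - 11*(-7 + 0))*(-2 + I*√97) = 105490 + (-182 - 11*(-7))*(-2 + I*√97) = 105490 + (-182 + 77)*(-2 + I*√97) = 105490 - 105*(-2 + I*√97) = 105490 + (210 - 105*I*√97) = 105700 - 105*I*√97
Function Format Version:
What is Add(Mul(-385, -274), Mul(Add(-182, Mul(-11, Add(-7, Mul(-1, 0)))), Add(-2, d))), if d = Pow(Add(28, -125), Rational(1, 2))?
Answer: Add(105700, Mul(-105, I, Pow(97, Rational(1, 2)))) ≈ Add(1.0570e+5, Mul(-1034.1, I))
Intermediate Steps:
d = Mul(I, Pow(97, Rational(1, 2))) (d = Pow(-97, Rational(1, 2)) = Mul(I, Pow(97, Rational(1, 2))) ≈ Mul(9.8489, I))
Add(Mul(-385, -274), Mul(Add(-182, Mul(-11, Add(-7, Mul(-1, 0)))), Add(-2, d))) = Add(Mul(-385, -274), Mul(Add(-182, Mul(-11, Add(-7, Mul(-1, 0)))), Add(-2, Mul(I, Pow(97, Rational(1, 2)))))) = Add(105490, Mul(Add(-182, Mul(-11, Add(-7, 0))), Add(-2, Mul(I, Pow(97, Rational(1, 2)))))) = Add(105490, Mul(Add(-182, Mul(-11, -7)), Add(-2, Mul(I, Pow(97, Rational(1, 2)))))) = Add(105490, Mul(Add(-182, 77), Add(-2, Mul(I, Pow(97, Rational(1, 2)))))) = Add(105490, Mul(-105, Add(-2, Mul(I, Pow(97, Rational(1, 2)))))) = Add(105490, Add(210, Mul(-105, I, Pow(97, Rational(1, 2))))) = Add(105700, Mul(-105, I, Pow(97, Rational(1, 2))))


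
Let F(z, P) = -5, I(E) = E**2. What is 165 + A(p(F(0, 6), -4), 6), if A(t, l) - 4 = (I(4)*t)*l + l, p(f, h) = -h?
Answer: 559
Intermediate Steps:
A(t, l) = 4 + l + 16*l*t (A(t, l) = 4 + ((4**2*t)*l + l) = 4 + ((16*t)*l + l) = 4 + (16*l*t + l) = 4 + (l + 16*l*t) = 4 + l + 16*l*t)
165 + A(p(F(0, 6), -4), 6) = 165 + (4 + 6 + 16*6*(-1*(-4))) = 165 + (4 + 6 + 16*6*4) = 165 + (4 + 6 + 384) = 165 + 394 = 559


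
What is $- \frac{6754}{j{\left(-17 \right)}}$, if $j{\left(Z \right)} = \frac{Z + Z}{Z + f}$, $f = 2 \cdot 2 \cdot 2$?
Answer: $- \frac{30393}{17} \approx -1787.8$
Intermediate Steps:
$f = 8$ ($f = 4 \cdot 2 = 8$)
$j{\left(Z \right)} = \frac{2 Z}{8 + Z}$ ($j{\left(Z \right)} = \frac{Z + Z}{Z + 8} = \frac{2 Z}{8 + Z}$)
$- \frac{6754}{j{\left(-17 \right)}} = - \frac{6754}{2 \left(-17\right) \frac{1}{8 - 17}} = - \frac{6754}{2 \left(-17\right) \frac{1}{-9}} = - \frac{6754}{2 \left(-17\right) \left(- \frac{1}{9}\right)} = - \frac{6754}{\frac{34}{9}} = - \frac{6754 \cdot 9}{34} = \left(-1\right) \frac{30393}{17} = - \frac{30393}{17}$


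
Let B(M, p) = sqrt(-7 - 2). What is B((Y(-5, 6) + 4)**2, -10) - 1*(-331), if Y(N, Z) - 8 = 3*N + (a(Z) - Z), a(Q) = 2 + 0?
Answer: 331 + 3*I ≈ 331.0 + 3.0*I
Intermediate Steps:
a(Q) = 2
Y(N, Z) = 10 - Z + 3*N (Y(N, Z) = 8 + (3*N + (2 - Z)) = 8 + (2 - Z + 3*N) = 10 - Z + 3*N)
B(M, p) = 3*I (B(M, p) = sqrt(-9) = 3*I)
B((Y(-5, 6) + 4)**2, -10) - 1*(-331) = 3*I - 1*(-331) = 3*I + 331 = 331 + 3*I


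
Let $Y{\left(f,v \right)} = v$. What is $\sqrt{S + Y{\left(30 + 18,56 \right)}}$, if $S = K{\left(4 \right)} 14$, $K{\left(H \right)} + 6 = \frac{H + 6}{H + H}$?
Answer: $\frac{i \sqrt{42}}{2} \approx 3.2404 i$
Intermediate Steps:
$K{\left(H \right)} = -6 + \frac{6 + H}{2 H}$ ($K{\left(H \right)} = -6 + \frac{H + 6}{H + H} = -6 + \frac{6 + H}{2 H}$)
$S = - \frac{133}{2}$ ($S = \left(- \frac{11}{2} + \frac{3}{4}\right) 14 = \left(- \frac{19}{4}\right) 14 = - \frac{133}{2} \approx -66.5$)
$\sqrt{S + Y{\left(30 + 18,56 \right)}} = \sqrt{- \frac{133}{2} + 56} = \sqrt{- \frac{21}{2}} = \frac{i \sqrt{42}}{2}$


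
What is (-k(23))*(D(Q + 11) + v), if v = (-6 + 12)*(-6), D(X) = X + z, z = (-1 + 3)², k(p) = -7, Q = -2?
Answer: -161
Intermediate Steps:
z = 4 (z = 2² = 4)
D(X) = 4 + X (D(X) = X + 4 = 4 + X)
v = -36 (v = 6*(-6) = -36)
(-k(23))*(D(Q + 11) + v) = (-1*(-7))*((4 + (-2 + 11)) - 36) = 7*((4 + 9) - 36) = 7*(13 - 36) = 7*(-23) = -161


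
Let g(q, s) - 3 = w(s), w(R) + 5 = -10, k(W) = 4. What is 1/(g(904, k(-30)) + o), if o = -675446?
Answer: -1/675458 ≈ -1.4805e-6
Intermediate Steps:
w(R) = -15 (w(R) = -5 - 10 = -15)
g(q, s) = -12 (g(q, s) = 3 - 15 = -12)
1/(g(904, k(-30)) + o) = 1/(-12 - 675446) = 1/(-675458) = -1/675458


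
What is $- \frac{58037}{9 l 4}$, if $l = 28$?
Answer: $- \frac{8291}{144} \approx -57.576$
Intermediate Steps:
$- \frac{58037}{9 l 4} = - \frac{58037}{9 \cdot 28 \cdot 4} = - \frac{58037}{252 \cdot 4} = - \frac{58037}{1008} = \left(-58037\right) \frac{1}{1008} = - \frac{8291}{144}$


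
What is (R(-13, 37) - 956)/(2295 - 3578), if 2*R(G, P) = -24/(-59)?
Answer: 56392/75697 ≈ 0.74497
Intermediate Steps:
R(G, P) = 12/59 (R(G, P) = (-24/(-59))/2 = (-24*(-1/59))/2 = (1/2)*(24/59) = 12/59)
(R(-13, 37) - 956)/(2295 - 3578) = (12/59 - 956)/(2295 - 3578) = -56392/59/(-1283) = -56392/59*(-1/1283) = 56392/75697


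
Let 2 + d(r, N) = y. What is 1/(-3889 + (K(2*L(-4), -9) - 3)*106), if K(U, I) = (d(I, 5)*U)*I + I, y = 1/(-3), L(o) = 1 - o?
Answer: 1/17099 ≈ 5.8483e-5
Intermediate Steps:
y = -⅓ ≈ -0.33333
d(r, N) = -7/3 (d(r, N) = -2 - ⅓ = -7/3)
K(U, I) = I - 7*I*U/3 (K(U, I) = (-7*U/3)*I + I = -7*I*U/3 + I = I - 7*I*U/3)
1/(-3889 + (K(2*L(-4), -9) - 3)*106) = 1/(-3889 + ((⅓)*(-9)*(3 - 14*(1 - 1*(-4))) - 3)*106) = 1/(-3889 + ((⅓)*(-9)*(3 - 14*(1 + 4)) - 3)*106) = 1/(-3889 + ((⅓)*(-9)*(3 - 14*5) - 3)*106) = 1/(-3889 + ((⅓)*(-9)*(3 - 7*10) - 3)*106) = 1/(-3889 + ((⅓)*(-9)*(3 - 70) - 3)*106) = 1/(-3889 + ((⅓)*(-9)*(-67) - 3)*106) = 1/(-3889 + (201 - 3)*106) = 1/(-3889 + 198*106) = 1/(-3889 + 20988) = 1/17099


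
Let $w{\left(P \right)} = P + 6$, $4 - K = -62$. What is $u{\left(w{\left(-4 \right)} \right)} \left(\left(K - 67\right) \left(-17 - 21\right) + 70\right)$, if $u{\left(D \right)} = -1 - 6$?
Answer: $-756$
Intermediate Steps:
$K = 66$ ($K = 4 - -62 = 4 + 62 = 66$)
$w{\left(P \right)} = 6 + P$
$u{\left(D \right)} = -7$ ($u{\left(D \right)} = -1 - 6 = -7$)
$u{\left(w{\left(-4 \right)} \right)} \left(\left(K - 67\right) \left(-17 - 21\right) + 70\right) = - 7 \left(\left(66 - 67\right) \left(-17 - 21\right) + 70\right) = - 7 \left(\left(-1\right) \left(-38\right) + 70\right) = - 7 \left(38 + 70\right) = \left(-7\right) 108 = -756$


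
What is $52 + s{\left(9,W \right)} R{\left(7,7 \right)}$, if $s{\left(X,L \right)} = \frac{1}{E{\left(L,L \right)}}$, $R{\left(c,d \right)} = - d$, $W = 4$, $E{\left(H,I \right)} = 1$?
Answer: $45$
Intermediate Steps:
$s{\left(X,L \right)} = 1$ ($s{\left(X,L \right)} = 1^{-1} = 1$)
$52 + s{\left(9,W \right)} R{\left(7,7 \right)} = 52 + 1 \left(\left(-1\right) 7\right) = 52 + 1 \left(-7\right) = 52 - 7 = 45$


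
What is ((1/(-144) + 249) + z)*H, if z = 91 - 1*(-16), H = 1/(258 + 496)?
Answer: 51263/108576 ≈ 0.47214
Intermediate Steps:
H = 1/754 ≈ 0.0013263
z = 107 (z = 91 + 16 = 107)
((1/(-144) + 249) + z)*H = ((1/(-144) + 249) + 107)*(1/754) = ((-1/144 + 249) + 107)*(1/754) = (35855/144 + 107)*(1/754) = (51263/144)*(1/754) = 51263/108576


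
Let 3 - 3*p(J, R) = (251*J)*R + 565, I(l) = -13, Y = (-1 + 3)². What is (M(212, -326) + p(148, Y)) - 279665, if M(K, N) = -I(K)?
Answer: -329370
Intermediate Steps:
Y = 4 (Y = 2² = 4)
M(K, N) = 13 (M(K, N) = -1*(-13) = 13)
p(J, R) = -562/3 - 251*J*R/3 (p(J, R) = 1 - ((251*J)*R + 565)/3 = 1 - (251*J*R + 565)/3 = 1 - (565 + 251*J*R)/3 = 1 + (-565/3 - 251*J*R/3) = -562/3 - 251*J*R/3)
(M(212, -326) + p(148, Y)) - 279665 = (13 + (-562/3 - 251/3*148*4)) - 279665 = (13 + (-562/3 - 148592/3)) - 279665 = (13 - 49718) - 279665 = -49705 - 279665 = -329370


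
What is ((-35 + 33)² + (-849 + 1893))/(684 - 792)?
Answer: -262/27 ≈ -9.7037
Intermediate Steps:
((-35 + 33)² + (-849 + 1893))/(684 - 792) = ((-2)² + 1044)/(-108) = (4 + 1044)*(-1/108) = 1048*(-1/108) = -262/27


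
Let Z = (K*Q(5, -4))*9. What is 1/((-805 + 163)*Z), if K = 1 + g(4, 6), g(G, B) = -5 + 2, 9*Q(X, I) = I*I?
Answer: 1/20544 ≈ 4.8676e-5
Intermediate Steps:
Q(X, I) = I²/9 (Q(X, I) = (I*I)/9 = I²/9)
g(G, B) = -3
K = -2 (K = 1 - 3 = -2)
Z = -32 (Z = -2*(-4)²/9*9 = -2*16/9*9 = -32/9*9 = -32)
1/((-805 + 163)*Z) = 1/((-805 + 163)*(-32)) = -1/32/(-642) = -1/642*(-1/32) = 1/20544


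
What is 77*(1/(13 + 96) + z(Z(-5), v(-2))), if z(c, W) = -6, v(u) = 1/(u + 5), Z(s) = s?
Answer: -50281/109 ≈ -461.29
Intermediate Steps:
v(u) = 1/(5 + u)
77*(1/(13 + 96) + z(Z(-5), v(-2))) = 77*(1/(13 + 96) - 6) = 77*(1/109 - 6) = 77*(-653/109) = -50281/109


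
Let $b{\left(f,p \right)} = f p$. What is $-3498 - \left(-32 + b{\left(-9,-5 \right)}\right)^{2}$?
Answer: $-3667$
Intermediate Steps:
$-3498 - \left(-32 + b{\left(-9,-5 \right)}\right)^{2} = -3498 - \left(-32 - -45\right)^{2} = -3498 - \left(-32 + 45\right)^{2} = -3498 - 13^{2} = -3498 - 169 = -3667$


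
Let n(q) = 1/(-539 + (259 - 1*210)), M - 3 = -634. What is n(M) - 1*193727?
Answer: -94926231/490 ≈ -1.9373e+5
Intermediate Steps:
M = -631 (M = 3 - 634 = -631)
n(q) = -1/490 (n(q) = 1/(-539 + (259 - 210)) = 1/(-539 + 49) = 1/(-490) = -1/490)
n(M) - 1*193727 = -1/490 - 1*193727 = -1/490 - 193727 = -94926231/490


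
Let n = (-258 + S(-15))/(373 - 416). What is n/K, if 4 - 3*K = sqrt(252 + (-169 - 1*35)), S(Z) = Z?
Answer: -819/344 - 819*sqrt(3)/344 ≈ -6.5045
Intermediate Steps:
n = 273/43 (n = (-258 - 15)/(373 - 416) = -273/(-43) = -273*(-1/43) = 273/43 ≈ 6.3488)
K = 4/3 - 4*sqrt(3)/3 (K = 4/3 - sqrt(252 + (-169 - 1*35))/3 = 4/3 - sqrt(252 + (-169 - 35))/3 = 4/3 - sqrt(252 - 204)/3 = 4/3 - 4*sqrt(3)/3 ≈ -0.97607)
n/K = 273/(43*(4/3 - 4*sqrt(3)/3))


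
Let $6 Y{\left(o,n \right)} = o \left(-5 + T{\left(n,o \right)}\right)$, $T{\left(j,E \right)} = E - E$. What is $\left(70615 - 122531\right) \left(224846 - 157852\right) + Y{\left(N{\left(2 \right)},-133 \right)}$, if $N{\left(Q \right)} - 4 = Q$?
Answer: $-3478060509$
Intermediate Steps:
$N{\left(Q \right)} = 4 + Q$
$T{\left(j,E \right)} = 0$
$Y{\left(o,n \right)} = - \frac{5 o}{6}$ ($Y{\left(o,n \right)} = \frac{o \left(-5 + 0\right)}{6} = \frac{o \left(-5\right)}{6} = \frac{\left(-5\right) o}{6} = - \frac{5 o}{6}$)
$\left(70615 - 122531\right) \left(224846 - 157852\right) + Y{\left(N{\left(2 \right)},-133 \right)} = \left(70615 - 122531\right) \left(224846 - 157852\right) - \frac{5 \left(4 + 2\right)}{6} = \left(-51916\right) 66994 - 5 = -3478060504 - 5 = -3478060509$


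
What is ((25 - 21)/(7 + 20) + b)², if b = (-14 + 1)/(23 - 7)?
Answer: 82369/186624 ≈ 0.44136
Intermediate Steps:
b = -13/16 ≈ -0.81250
((25 - 21)/(7 + 20) + b)² = ((25 - 21)/(7 + 20) - 13/16)² = (4/27 - 13/16)² = (-287/432)² = 82369/186624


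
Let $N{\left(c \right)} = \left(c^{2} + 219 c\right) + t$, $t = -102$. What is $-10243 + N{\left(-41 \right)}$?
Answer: $-17643$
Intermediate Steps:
$N{\left(c \right)} = -102 + c^{2} + 219 c$ ($N{\left(c \right)} = \left(c^{2} + 219 c\right) - 102 = -102 + c^{2} + 219 c$)
$-10243 + N{\left(-41 \right)} = -10243 + \left(-102 + \left(-41\right)^{2} + 219 \left(-41\right)\right) = -10243 - 7400 = -17643$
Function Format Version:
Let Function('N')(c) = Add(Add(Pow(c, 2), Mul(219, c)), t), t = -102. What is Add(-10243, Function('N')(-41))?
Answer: -17643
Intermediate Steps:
Function('N')(c) = Add(-102, Pow(c, 2), Mul(219, c)) (Function('N')(c) = Add(Add(Pow(c, 2), Mul(219, c)), -102) = Add(-102, Pow(c, 2), Mul(219, c)))
Add(-10243, Function('N')(-41)) = Add(-10243, Add(-102, Pow(-41, 2), Mul(219, -41))) = Add(-10243, Add(-102, 1681, -8979)) = Add(-10243, -7400) = -17643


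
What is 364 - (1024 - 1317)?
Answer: 657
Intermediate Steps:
364 - (1024 - 1317) = 364 - 1*(-293) = 364 + 293 = 657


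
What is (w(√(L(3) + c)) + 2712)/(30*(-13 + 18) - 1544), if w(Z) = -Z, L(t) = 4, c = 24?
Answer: -1356/697 + √7/697 ≈ -1.9417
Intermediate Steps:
(w(√(L(3) + c)) + 2712)/(30*(-13 + 18) - 1544) = (-√(4 + 24) + 2712)/(30*(-13 + 18) - 1544) = (-√28 + 2712)/(30*5 - 1544) = (-2*√7 + 2712)/(150 - 1544) = (-2*√7 + 2712)/(-1394) = (2712 - 2*√7)*(-1/1394) = -1356/697 + √7/697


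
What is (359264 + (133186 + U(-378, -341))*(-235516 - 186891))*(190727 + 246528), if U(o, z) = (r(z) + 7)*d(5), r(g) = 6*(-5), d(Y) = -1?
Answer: -24603488301136745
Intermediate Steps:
r(g) = -30
U(o, z) = 23 (U(o, z) = (-30 + 7)*(-1) = -23*(-1) = 23)
(359264 + (133186 + U(-378, -341))*(-235516 - 186891))*(190727 + 246528) = (359264 + (133186 + 23)*(-235516 - 186891))*(190727 + 246528) = (359264 + 133209*(-422407))*437255 = (359264 - 56268414063)*437255 = -56268054799*437255 = -24603488301136745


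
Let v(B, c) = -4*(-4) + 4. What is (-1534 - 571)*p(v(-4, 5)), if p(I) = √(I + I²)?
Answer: -4210*√105 ≈ -43140.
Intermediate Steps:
v(B, c) = 20 (v(B, c) = 16 + 4 = 20)
(-1534 - 571)*p(v(-4, 5)) = (-1534 - 571)*√(20*(1 + 20)) = -2105*2*√105 = -4210*√105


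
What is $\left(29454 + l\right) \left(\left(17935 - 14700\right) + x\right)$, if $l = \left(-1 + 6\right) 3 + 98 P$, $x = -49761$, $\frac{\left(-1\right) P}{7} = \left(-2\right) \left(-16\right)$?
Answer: $-349735942$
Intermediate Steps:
$P = -224$ ($P = - 7 \left(\left(-2\right) \left(-16\right)\right) = \left(-7\right) 32 = -224$)
$l = -21937$ ($l = \left(-1 + 6\right) 3 + 98 \left(-224\right) = 5 \cdot 3 - 21952 = 15 - 21952 = -21937$)
$\left(29454 + l\right) \left(\left(17935 - 14700\right) + x\right) = \left(29454 - 21937\right) \left(\left(17935 - 14700\right) - 49761\right) = 7517 \left(\left(17935 - 14700\right) - 49761\right) = 7517 \left(3235 - 49761\right) = 7517 \left(-46526\right) = -349735942$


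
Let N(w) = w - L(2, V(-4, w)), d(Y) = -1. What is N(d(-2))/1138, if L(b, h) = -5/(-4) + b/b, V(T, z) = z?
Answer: -13/4552 ≈ -0.0028559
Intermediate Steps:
L(b, h) = 9/4 (L(b, h) = -5*(-1/4) + 1 = 5/4 + 1 = 9/4)
N(w) = -9/4 + w (N(w) = w - 1*9/4 = w - 9/4 = -9/4 + w)
N(d(-2))/1138 = (-9/4 - 1)/1138 = -13/4*1/1138 = -13/4552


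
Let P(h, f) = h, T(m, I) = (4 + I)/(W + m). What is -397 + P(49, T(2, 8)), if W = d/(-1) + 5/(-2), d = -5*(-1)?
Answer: -348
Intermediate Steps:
d = 5
W = -15/2 (W = 5/(-1) + 5/(-2) = 5*(-1) + 5*(-½) = -5 - 5/2 = -15/2 ≈ -7.5000)
T(m, I) = (4 + I)/(-15/2 + m)
-397 + P(49, T(2, 8)) = -397 + 49 = -348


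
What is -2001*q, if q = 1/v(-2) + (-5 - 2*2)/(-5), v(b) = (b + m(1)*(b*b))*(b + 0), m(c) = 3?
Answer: -14007/4 ≈ -3501.8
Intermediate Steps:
v(b) = b*(b + 3*b²) (v(b) = (b + 3*(b*b))*(b + 0) = (b + 3*b²)*b = b*(b + 3*b²))
q = 7/4 (q = 1/((-2)²*(1 + 3*(-2))) + (-5 - 2*2)/(-5) = 1/(4*(1 - 6)) + (-5 - 4)*(-⅕) = 1/(4*(-5)) - 9*(-⅕) = 1/(-20) + 9/5 = 1*(-1/20) + 9/5 = -1/20 + 9/5 = 7/4 ≈ 1.7500)
-2001*q = -2001*7/4 = -14007/4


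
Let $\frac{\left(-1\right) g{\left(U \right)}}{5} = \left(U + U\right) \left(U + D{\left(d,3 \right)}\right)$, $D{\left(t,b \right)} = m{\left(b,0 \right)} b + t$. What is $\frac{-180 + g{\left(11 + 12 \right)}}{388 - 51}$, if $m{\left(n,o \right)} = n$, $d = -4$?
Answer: $- \frac{6620}{337} \approx -19.644$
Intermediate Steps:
$D{\left(t,b \right)} = t + b^{2}$ ($D{\left(t,b \right)} = b b + t = b^{2} + t = t + b^{2}$)
$g{\left(U \right)} = - 10 U \left(5 + U\right)$ ($g{\left(U \right)} = - 5 \left(U + U\right) \left(U - \left(4 - 3^{2}\right)\right) = - 5 \cdot 2 U \left(U + \left(-4 + 9\right)\right) = - 5 \cdot 2 U \left(U + 5\right) = - 5 \cdot 2 U \left(5 + U\right) = - 10 U \left(5 + U\right)$)
$\frac{-180 + g{\left(11 + 12 \right)}}{388 - 51} = \frac{-180 - 10 \left(11 + 12\right) \left(5 + \left(11 + 12\right)\right)}{388 - 51} = \frac{-180 - 230 \left(5 + 23\right)}{337} = \left(-180 - 230 \cdot 28\right) \frac{1}{337} = \left(-180 - 6440\right) \frac{1}{337} = \left(-6620\right) \frac{1}{337} = - \frac{6620}{337}$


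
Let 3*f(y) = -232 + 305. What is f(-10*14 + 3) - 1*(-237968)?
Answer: 713977/3 ≈ 2.3799e+5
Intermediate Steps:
f(y) = 73/3 (f(y) = (-232 + 305)/3 = (1/3)*73 = 73/3)
f(-10*14 + 3) - 1*(-237968) = 73/3 - 1*(-237968) = 73/3 + 237968 = 713977/3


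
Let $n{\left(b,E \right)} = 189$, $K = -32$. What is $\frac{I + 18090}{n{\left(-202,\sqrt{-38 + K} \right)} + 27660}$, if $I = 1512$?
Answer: $\frac{6534}{9283} \approx 0.70387$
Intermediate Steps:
$\frac{I + 18090}{n{\left(-202,\sqrt{-38 + K} \right)} + 27660} = \frac{1512 + 18090}{189 + 27660} = \frac{19602}{27849} = 19602 \cdot \frac{1}{27849} = \frac{6534}{9283}$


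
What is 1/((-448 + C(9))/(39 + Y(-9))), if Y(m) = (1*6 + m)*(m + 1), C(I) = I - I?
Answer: -9/64 ≈ -0.14063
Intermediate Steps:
C(I) = 0
Y(m) = (1 + m)*(6 + m) (Y(m) = (6 + m)*(1 + m) = (1 + m)*(6 + m))
1/((-448 + C(9))/(39 + Y(-9))) = 1/((-448 + 0)/(39 + (6 + (-9)² + 7*(-9)))) = 1/(-448/(39 + (6 + 81 - 63))) = 1/(-448/(39 + 24)) = 1/(-448/63) = 1/(-448*1/63) = 1/(-64/9) = -9/64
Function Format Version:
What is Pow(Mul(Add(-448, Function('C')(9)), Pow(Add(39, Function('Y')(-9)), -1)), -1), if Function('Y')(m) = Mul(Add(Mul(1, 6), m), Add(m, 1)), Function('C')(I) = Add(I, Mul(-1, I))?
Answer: Rational(-9, 64) ≈ -0.14063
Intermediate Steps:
Function('C')(I) = 0
Function('Y')(m) = Mul(Add(1, m), Add(6, m)) (Function('Y')(m) = Mul(Add(6, m), Add(1, m)) = Mul(Add(1, m), Add(6, m)))
Pow(Mul(Add(-448, Function('C')(9)), Pow(Add(39, Function('Y')(-9)), -1)), -1) = Pow(Mul(Add(-448, 0), Pow(Add(39, Add(6, Pow(-9, 2), Mul(7, -9))), -1)), -1) = Pow(Mul(-448, Pow(Add(39, Add(6, 81, -63)), -1)), -1) = Pow(Mul(-448, Pow(Add(39, 24), -1)), -1) = Pow(Mul(-448, Pow(63, -1)), -1) = Pow(Mul(-448, Rational(1, 63)), -1) = Pow(Rational(-64, 9), -1) = Rational(-9, 64)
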